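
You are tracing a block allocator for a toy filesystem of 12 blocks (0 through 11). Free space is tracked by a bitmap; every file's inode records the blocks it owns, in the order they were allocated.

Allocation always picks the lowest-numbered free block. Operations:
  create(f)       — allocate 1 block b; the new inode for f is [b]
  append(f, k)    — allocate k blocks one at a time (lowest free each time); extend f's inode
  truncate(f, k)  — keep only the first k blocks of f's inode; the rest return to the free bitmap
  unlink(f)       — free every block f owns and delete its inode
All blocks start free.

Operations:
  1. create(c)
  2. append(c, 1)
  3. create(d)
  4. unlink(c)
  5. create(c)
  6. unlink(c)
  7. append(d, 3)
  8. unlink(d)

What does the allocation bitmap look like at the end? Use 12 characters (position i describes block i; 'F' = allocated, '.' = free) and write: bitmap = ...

bitmap = ............

after create(c) → c:[0]  free=[F...........]
after append(c, 1) → c:[0, 1]  free=[FF..........]
after create(d) → c:[0, 1], d:[2]  free=[FFF.........]
after unlink(c) → d:[2]  free=[..F.........]
after create(c) → c:[0], d:[2]  free=[F.F.........]
after unlink(c) → d:[2]  free=[..F.........]
after append(d, 3) → d:[2, 0, 1, 3]  free=[FFFF........]
after unlink(d) →   free=[............]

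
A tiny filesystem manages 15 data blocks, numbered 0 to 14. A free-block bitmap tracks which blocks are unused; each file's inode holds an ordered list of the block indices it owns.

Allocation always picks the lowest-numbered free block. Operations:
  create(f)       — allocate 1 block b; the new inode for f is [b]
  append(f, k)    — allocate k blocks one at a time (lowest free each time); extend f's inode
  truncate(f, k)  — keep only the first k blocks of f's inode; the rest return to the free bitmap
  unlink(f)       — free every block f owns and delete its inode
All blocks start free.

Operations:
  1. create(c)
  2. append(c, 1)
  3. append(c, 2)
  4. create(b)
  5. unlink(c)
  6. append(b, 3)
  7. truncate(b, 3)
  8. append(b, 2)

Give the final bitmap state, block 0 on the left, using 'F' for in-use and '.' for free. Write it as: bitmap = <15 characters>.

bitmap = FFFFF..........

[1] create(c) — c=0 (map F..............)
[2] append(c, 1) — c=0,1 (map FF.............)
[3] append(c, 2) — c=0,1,2,3 (map FFFF...........)
[4] create(b) — b=4 c=0,1,2,3 (map FFFFF..........)
[5] unlink(c) — b=4 (map ....F..........)
[6] append(b, 3) — b=4,0,1,2 (map FFF.F..........)
[7] truncate(b, 3) — b=4,0,1 (map FF..F..........)
[8] append(b, 2) — b=4,0,1,2,3 (map FFFFF..........)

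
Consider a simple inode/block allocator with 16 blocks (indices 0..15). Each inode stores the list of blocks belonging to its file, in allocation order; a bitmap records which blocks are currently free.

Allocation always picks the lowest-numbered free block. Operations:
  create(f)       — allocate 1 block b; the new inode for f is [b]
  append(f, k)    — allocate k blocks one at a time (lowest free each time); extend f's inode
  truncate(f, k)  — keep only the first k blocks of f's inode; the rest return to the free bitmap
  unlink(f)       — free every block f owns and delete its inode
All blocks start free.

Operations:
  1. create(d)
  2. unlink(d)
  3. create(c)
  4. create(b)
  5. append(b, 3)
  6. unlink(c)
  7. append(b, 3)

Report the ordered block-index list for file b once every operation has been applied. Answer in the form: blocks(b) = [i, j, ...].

blocks(b) = [1, 2, 3, 4, 0, 5, 6]

after create(d) → d:[0]  free=[F...............]
after unlink(d) →   free=[................]
after create(c) → c:[0]  free=[F...............]
after create(b) → b:[1], c:[0]  free=[FF..............]
after append(b, 3) → b:[1, 2, 3, 4], c:[0]  free=[FFFFF...........]
after unlink(c) → b:[1, 2, 3, 4]  free=[.FFFF...........]
after append(b, 3) → b:[1, 2, 3, 4, 0, 5, 6]  free=[FFFFFFF.........]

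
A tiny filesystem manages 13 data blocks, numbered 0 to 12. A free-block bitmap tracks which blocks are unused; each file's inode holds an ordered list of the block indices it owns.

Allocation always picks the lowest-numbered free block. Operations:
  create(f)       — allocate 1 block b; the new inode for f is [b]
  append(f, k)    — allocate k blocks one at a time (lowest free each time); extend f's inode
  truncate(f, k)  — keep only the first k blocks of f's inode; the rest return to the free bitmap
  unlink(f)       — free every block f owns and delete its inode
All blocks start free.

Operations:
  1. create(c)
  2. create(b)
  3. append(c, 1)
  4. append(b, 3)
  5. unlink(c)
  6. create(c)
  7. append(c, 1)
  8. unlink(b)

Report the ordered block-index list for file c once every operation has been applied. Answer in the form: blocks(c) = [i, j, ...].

create(c): bitmap=F............ | c=[0]
create(b): bitmap=FF........... | b=[1] c=[0]
append(c, 1): bitmap=FFF.......... | b=[1] c=[0, 2]
append(b, 3): bitmap=FFFFFF....... | b=[1, 3, 4, 5] c=[0, 2]
unlink(c): bitmap=.F.FFF....... | b=[1, 3, 4, 5]
create(c): bitmap=FF.FFF....... | b=[1, 3, 4, 5] c=[0]
append(c, 1): bitmap=FFFFFF....... | b=[1, 3, 4, 5] c=[0, 2]
unlink(b): bitmap=F.F.......... | c=[0, 2]

blocks(c) = [0, 2]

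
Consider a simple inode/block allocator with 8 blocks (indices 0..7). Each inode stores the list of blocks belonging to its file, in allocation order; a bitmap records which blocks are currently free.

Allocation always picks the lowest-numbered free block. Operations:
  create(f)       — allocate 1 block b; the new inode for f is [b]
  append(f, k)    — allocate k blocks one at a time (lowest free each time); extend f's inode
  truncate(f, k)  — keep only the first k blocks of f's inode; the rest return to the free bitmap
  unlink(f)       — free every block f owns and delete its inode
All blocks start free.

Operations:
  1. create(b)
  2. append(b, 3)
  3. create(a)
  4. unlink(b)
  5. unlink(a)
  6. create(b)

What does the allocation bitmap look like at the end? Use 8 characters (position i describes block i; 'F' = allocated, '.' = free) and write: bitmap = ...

bitmap = F.......

create(b): bitmap=F....... | b=[0]
append(b, 3): bitmap=FFFF.... | b=[0, 1, 2, 3]
create(a): bitmap=FFFFF... | a=[4] b=[0, 1, 2, 3]
unlink(b): bitmap=....F... | a=[4]
unlink(a): bitmap=........ | 
create(b): bitmap=F....... | b=[0]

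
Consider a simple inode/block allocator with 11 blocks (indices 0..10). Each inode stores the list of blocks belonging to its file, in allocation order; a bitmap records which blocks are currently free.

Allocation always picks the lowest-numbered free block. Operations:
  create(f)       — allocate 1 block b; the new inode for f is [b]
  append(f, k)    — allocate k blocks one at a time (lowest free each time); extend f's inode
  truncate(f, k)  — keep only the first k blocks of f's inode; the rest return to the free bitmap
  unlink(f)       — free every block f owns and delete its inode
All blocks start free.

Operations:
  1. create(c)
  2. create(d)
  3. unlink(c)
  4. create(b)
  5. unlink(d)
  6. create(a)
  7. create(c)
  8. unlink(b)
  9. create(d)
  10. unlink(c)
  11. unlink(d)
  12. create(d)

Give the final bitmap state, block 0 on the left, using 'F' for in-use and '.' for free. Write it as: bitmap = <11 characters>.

[1] create(c) — c=0 (map F..........)
[2] create(d) — c=0 d=1 (map FF.........)
[3] unlink(c) — d=1 (map .F.........)
[4] create(b) — b=0 d=1 (map FF.........)
[5] unlink(d) — b=0 (map F..........)
[6] create(a) — a=1 b=0 (map FF.........)
[7] create(c) — a=1 b=0 c=2 (map FFF........)
[8] unlink(b) — a=1 c=2 (map .FF........)
[9] create(d) — a=1 c=2 d=0 (map FFF........)
[10] unlink(c) — a=1 d=0 (map FF.........)
[11] unlink(d) — a=1 (map .F.........)
[12] create(d) — a=1 d=0 (map FF.........)

bitmap = FF.........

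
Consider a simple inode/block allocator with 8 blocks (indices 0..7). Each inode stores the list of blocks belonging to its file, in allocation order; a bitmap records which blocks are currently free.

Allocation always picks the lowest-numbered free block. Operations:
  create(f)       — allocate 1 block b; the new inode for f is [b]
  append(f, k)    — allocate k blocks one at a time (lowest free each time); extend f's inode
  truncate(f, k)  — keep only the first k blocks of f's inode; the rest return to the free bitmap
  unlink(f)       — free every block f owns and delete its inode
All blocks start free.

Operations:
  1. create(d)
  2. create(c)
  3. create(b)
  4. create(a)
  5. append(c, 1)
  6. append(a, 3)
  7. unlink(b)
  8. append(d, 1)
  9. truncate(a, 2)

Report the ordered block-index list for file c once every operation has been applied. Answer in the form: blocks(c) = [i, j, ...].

blocks(c) = [1, 4]

  1. create(d)  ⇒  F.......  {d→[0]}
  2. create(c)  ⇒  FF......  {c→[1]; d→[0]}
  3. create(b)  ⇒  FFF.....  {b→[2]; c→[1]; d→[0]}
  4. create(a)  ⇒  FFFF....  {a→[3]; b→[2]; c→[1]; d→[0]}
  5. append(c, 1)  ⇒  FFFFF...  {a→[3]; b→[2]; c→[1, 4]; d→[0]}
  6. append(a, 3)  ⇒  FFFFFFFF  {a→[3, 5, 6, 7]; b→[2]; c→[1, 4]; d→[0]}
  7. unlink(b)  ⇒  FF.FFFFF  {a→[3, 5, 6, 7]; c→[1, 4]; d→[0]}
  8. append(d, 1)  ⇒  FFFFFFFF  {a→[3, 5, 6, 7]; c→[1, 4]; d→[0, 2]}
  9. truncate(a, 2)  ⇒  FFFFFF..  {a→[3, 5]; c→[1, 4]; d→[0, 2]}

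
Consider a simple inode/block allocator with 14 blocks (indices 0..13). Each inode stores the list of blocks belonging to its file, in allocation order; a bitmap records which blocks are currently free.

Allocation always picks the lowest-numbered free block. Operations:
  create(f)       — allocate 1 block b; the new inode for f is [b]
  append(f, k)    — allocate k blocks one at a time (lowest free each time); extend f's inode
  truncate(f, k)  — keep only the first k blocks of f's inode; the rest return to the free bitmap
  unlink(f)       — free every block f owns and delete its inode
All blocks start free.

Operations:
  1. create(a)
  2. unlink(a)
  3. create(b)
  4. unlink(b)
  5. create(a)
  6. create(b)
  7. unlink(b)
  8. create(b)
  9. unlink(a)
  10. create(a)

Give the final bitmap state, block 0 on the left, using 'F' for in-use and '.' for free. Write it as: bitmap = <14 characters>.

bitmap = FF............

  1. create(a)  ⇒  F.............  {a→[0]}
  2. unlink(a)  ⇒  ..............  {}
  3. create(b)  ⇒  F.............  {b→[0]}
  4. unlink(b)  ⇒  ..............  {}
  5. create(a)  ⇒  F.............  {a→[0]}
  6. create(b)  ⇒  FF............  {a→[0]; b→[1]}
  7. unlink(b)  ⇒  F.............  {a→[0]}
  8. create(b)  ⇒  FF............  {a→[0]; b→[1]}
  9. unlink(a)  ⇒  .F............  {b→[1]}
  10. create(a)  ⇒  FF............  {a→[0]; b→[1]}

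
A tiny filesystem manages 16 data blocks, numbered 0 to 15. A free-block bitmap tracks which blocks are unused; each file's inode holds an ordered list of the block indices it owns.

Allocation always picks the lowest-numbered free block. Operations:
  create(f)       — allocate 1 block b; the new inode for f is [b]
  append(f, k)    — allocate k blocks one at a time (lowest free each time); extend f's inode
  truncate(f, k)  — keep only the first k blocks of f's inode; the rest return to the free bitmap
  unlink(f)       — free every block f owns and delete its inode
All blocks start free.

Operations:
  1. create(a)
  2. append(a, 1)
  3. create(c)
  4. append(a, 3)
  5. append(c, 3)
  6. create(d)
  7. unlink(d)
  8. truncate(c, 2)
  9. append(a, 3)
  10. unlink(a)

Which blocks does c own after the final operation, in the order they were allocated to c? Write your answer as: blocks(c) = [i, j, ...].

after create(a) → a:[0]  free=[F...............]
after append(a, 1) → a:[0, 1]  free=[FF..............]
after create(c) → a:[0, 1], c:[2]  free=[FFF.............]
after append(a, 3) → a:[0, 1, 3, 4, 5], c:[2]  free=[FFFFFF..........]
after append(c, 3) → a:[0, 1, 3, 4, 5], c:[2, 6, 7, 8]  free=[FFFFFFFFF.......]
after create(d) → a:[0, 1, 3, 4, 5], c:[2, 6, 7, 8], d:[9]  free=[FFFFFFFFFF......]
after unlink(d) → a:[0, 1, 3, 4, 5], c:[2, 6, 7, 8]  free=[FFFFFFFFF.......]
after truncate(c, 2) → a:[0, 1, 3, 4, 5], c:[2, 6]  free=[FFFFFFF.........]
after append(a, 3) → a:[0, 1, 3, 4, 5, 7, 8, 9], c:[2, 6]  free=[FFFFFFFFFF......]
after unlink(a) → c:[2, 6]  free=[..F...F.........]

blocks(c) = [2, 6]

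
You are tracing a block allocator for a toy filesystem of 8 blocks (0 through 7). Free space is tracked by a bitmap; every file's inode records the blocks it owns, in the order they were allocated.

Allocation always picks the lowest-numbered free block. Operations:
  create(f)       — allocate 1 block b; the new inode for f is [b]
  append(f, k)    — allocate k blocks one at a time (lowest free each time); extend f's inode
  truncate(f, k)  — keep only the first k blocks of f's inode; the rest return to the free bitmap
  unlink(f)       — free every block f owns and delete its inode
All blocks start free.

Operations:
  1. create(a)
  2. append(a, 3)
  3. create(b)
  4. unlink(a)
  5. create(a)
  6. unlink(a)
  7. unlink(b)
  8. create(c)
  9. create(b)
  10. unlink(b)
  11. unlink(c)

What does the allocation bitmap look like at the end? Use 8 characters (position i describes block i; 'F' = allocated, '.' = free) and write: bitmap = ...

bitmap = ........

create(a): bitmap=F....... | a=[0]
append(a, 3): bitmap=FFFF.... | a=[0, 1, 2, 3]
create(b): bitmap=FFFFF... | a=[0, 1, 2, 3] b=[4]
unlink(a): bitmap=....F... | b=[4]
create(a): bitmap=F...F... | a=[0] b=[4]
unlink(a): bitmap=....F... | b=[4]
unlink(b): bitmap=........ | 
create(c): bitmap=F....... | c=[0]
create(b): bitmap=FF...... | b=[1] c=[0]
unlink(b): bitmap=F....... | c=[0]
unlink(c): bitmap=........ | 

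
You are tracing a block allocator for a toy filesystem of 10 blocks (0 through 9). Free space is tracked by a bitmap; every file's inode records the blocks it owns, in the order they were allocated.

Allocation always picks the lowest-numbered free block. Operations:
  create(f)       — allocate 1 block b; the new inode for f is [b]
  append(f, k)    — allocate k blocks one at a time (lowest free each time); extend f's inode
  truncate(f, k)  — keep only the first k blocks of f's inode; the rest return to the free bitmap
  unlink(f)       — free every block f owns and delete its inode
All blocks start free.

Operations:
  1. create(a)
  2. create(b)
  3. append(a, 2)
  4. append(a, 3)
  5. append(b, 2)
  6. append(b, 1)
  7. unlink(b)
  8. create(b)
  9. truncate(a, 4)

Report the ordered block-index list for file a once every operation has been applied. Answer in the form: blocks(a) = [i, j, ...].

create(a): bitmap=F......... | a=[0]
create(b): bitmap=FF........ | a=[0] b=[1]
append(a, 2): bitmap=FFFF...... | a=[0, 2, 3] b=[1]
append(a, 3): bitmap=FFFFFFF... | a=[0, 2, 3, 4, 5, 6] b=[1]
append(b, 2): bitmap=FFFFFFFFF. | a=[0, 2, 3, 4, 5, 6] b=[1, 7, 8]
append(b, 1): bitmap=FFFFFFFFFF | a=[0, 2, 3, 4, 5, 6] b=[1, 7, 8, 9]
unlink(b): bitmap=F.FFFFF... | a=[0, 2, 3, 4, 5, 6]
create(b): bitmap=FFFFFFF... | a=[0, 2, 3, 4, 5, 6] b=[1]
truncate(a, 4): bitmap=FFFFF..... | a=[0, 2, 3, 4] b=[1]

blocks(a) = [0, 2, 3, 4]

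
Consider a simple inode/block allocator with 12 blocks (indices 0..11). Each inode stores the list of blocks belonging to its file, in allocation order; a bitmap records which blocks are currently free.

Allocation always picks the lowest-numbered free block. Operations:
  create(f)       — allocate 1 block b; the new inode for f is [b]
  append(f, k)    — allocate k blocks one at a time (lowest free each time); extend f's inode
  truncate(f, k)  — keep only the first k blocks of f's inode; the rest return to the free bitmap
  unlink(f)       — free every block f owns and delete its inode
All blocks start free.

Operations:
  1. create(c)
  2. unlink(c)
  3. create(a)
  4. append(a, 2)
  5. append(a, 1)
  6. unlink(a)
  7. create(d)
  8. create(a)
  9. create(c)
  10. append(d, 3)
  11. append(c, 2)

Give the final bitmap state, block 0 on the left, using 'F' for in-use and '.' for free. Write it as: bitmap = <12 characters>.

[1] create(c) — c=0 (map F...........)
[2] unlink(c) —  (map ............)
[3] create(a) — a=0 (map F...........)
[4] append(a, 2) — a=0,1,2 (map FFF.........)
[5] append(a, 1) — a=0,1,2,3 (map FFFF........)
[6] unlink(a) —  (map ............)
[7] create(d) — d=0 (map F...........)
[8] create(a) — a=1 d=0 (map FF..........)
[9] create(c) — a=1 c=2 d=0 (map FFF.........)
[10] append(d, 3) — a=1 c=2 d=0,3,4,5 (map FFFFFF......)
[11] append(c, 2) — a=1 c=2,6,7 d=0,3,4,5 (map FFFFFFFF....)

bitmap = FFFFFFFF....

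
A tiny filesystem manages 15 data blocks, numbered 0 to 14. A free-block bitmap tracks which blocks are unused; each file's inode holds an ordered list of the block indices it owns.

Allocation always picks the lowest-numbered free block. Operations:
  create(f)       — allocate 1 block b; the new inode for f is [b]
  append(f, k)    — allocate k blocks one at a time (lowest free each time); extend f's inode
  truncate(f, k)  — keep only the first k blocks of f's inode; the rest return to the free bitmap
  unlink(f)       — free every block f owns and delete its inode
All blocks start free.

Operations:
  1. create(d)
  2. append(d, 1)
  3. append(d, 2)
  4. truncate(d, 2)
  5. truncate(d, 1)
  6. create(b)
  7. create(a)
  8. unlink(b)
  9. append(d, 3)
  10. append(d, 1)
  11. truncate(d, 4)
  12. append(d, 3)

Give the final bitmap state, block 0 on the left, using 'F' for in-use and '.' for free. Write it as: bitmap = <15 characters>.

bitmap = FFFFFFFF.......

after create(d) → d:[0]  free=[F..............]
after append(d, 1) → d:[0, 1]  free=[FF.............]
after append(d, 2) → d:[0, 1, 2, 3]  free=[FFFF...........]
after truncate(d, 2) → d:[0, 1]  free=[FF.............]
after truncate(d, 1) → d:[0]  free=[F..............]
after create(b) → b:[1], d:[0]  free=[FF.............]
after create(a) → a:[2], b:[1], d:[0]  free=[FFF............]
after unlink(b) → a:[2], d:[0]  free=[F.F............]
after append(d, 3) → a:[2], d:[0, 1, 3, 4]  free=[FFFFF..........]
after append(d, 1) → a:[2], d:[0, 1, 3, 4, 5]  free=[FFFFFF.........]
after truncate(d, 4) → a:[2], d:[0, 1, 3, 4]  free=[FFFFF..........]
after append(d, 3) → a:[2], d:[0, 1, 3, 4, 5, 6, 7]  free=[FFFFFFFF.......]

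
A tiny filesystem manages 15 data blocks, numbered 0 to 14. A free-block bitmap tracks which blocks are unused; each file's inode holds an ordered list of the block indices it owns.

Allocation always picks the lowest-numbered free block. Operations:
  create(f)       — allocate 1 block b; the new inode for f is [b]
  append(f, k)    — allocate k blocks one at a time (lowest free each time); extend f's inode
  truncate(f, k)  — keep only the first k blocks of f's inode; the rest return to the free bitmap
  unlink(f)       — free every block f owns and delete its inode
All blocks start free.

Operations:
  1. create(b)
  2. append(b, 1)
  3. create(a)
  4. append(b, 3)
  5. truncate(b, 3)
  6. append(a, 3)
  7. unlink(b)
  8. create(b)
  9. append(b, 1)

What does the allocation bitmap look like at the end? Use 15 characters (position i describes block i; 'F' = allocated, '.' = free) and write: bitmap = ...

bitmap = FFF.FFF........

  1. create(b)  ⇒  F..............  {b→[0]}
  2. append(b, 1)  ⇒  FF.............  {b→[0, 1]}
  3. create(a)  ⇒  FFF............  {a→[2]; b→[0, 1]}
  4. append(b, 3)  ⇒  FFFFFF.........  {a→[2]; b→[0, 1, 3, 4, 5]}
  5. truncate(b, 3)  ⇒  FFFF...........  {a→[2]; b→[0, 1, 3]}
  6. append(a, 3)  ⇒  FFFFFFF........  {a→[2, 4, 5, 6]; b→[0, 1, 3]}
  7. unlink(b)  ⇒  ..F.FFF........  {a→[2, 4, 5, 6]}
  8. create(b)  ⇒  F.F.FFF........  {a→[2, 4, 5, 6]; b→[0]}
  9. append(b, 1)  ⇒  FFF.FFF........  {a→[2, 4, 5, 6]; b→[0, 1]}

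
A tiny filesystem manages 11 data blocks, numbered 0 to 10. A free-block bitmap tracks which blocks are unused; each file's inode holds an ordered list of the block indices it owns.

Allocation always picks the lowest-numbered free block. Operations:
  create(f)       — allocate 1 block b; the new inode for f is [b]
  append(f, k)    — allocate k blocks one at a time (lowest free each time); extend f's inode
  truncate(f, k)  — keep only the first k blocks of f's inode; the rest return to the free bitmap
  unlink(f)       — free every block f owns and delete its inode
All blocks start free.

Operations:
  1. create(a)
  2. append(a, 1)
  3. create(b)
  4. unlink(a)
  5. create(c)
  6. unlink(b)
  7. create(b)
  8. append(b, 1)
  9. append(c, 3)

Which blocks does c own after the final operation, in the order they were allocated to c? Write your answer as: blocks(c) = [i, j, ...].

blocks(c) = [0, 3, 4, 5]

after create(a) → a:[0]  free=[F..........]
after append(a, 1) → a:[0, 1]  free=[FF.........]
after create(b) → a:[0, 1], b:[2]  free=[FFF........]
after unlink(a) → b:[2]  free=[..F........]
after create(c) → b:[2], c:[0]  free=[F.F........]
after unlink(b) → c:[0]  free=[F..........]
after create(b) → b:[1], c:[0]  free=[FF.........]
after append(b, 1) → b:[1, 2], c:[0]  free=[FFF........]
after append(c, 3) → b:[1, 2], c:[0, 3, 4, 5]  free=[FFFFFF.....]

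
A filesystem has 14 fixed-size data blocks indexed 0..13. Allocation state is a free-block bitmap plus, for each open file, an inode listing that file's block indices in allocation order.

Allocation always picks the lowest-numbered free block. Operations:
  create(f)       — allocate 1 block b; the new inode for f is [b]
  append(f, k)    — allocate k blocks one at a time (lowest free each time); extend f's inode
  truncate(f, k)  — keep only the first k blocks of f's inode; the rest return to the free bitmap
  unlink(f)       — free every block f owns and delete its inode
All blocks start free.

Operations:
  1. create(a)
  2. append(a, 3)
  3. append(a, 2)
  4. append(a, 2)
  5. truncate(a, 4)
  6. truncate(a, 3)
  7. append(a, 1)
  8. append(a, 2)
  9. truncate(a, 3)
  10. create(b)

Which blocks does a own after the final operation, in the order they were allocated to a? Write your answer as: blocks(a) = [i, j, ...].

blocks(a) = [0, 1, 2]

[1] create(a) — a=0 (map F.............)
[2] append(a, 3) — a=0,1,2,3 (map FFFF..........)
[3] append(a, 2) — a=0,1,2,3,4,5 (map FFFFFF........)
[4] append(a, 2) — a=0,1,2,3,4,5,6,7 (map FFFFFFFF......)
[5] truncate(a, 4) — a=0,1,2,3 (map FFFF..........)
[6] truncate(a, 3) — a=0,1,2 (map FFF...........)
[7] append(a, 1) — a=0,1,2,3 (map FFFF..........)
[8] append(a, 2) — a=0,1,2,3,4,5 (map FFFFFF........)
[9] truncate(a, 3) — a=0,1,2 (map FFF...........)
[10] create(b) — a=0,1,2 b=3 (map FFFF..........)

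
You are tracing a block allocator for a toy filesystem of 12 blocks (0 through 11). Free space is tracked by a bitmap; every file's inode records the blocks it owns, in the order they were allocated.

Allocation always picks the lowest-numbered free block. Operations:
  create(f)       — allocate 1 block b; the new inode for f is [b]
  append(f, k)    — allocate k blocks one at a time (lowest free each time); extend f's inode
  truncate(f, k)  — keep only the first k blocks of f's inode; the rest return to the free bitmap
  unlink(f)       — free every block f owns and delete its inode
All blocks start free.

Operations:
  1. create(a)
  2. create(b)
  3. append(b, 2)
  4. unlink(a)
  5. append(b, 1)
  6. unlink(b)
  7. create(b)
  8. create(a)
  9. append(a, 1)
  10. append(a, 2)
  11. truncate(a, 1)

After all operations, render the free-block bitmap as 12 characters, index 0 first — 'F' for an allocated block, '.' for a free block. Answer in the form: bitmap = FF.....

create(a): bitmap=F........... | a=[0]
create(b): bitmap=FF.......... | a=[0] b=[1]
append(b, 2): bitmap=FFFF........ | a=[0] b=[1, 2, 3]
unlink(a): bitmap=.FFF........ | b=[1, 2, 3]
append(b, 1): bitmap=FFFF........ | b=[1, 2, 3, 0]
unlink(b): bitmap=............ | 
create(b): bitmap=F........... | b=[0]
create(a): bitmap=FF.......... | a=[1] b=[0]
append(a, 1): bitmap=FFF......... | a=[1, 2] b=[0]
append(a, 2): bitmap=FFFFF....... | a=[1, 2, 3, 4] b=[0]
truncate(a, 1): bitmap=FF.......... | a=[1] b=[0]

bitmap = FF..........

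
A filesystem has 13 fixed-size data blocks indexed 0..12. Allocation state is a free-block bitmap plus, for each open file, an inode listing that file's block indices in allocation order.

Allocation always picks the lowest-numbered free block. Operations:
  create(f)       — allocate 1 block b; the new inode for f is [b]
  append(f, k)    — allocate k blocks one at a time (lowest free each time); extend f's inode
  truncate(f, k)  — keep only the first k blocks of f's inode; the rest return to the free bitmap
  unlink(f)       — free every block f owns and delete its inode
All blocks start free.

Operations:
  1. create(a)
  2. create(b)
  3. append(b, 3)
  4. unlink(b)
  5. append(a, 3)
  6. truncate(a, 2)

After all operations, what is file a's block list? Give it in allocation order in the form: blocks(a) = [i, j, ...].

create(a): bitmap=F............ | a=[0]
create(b): bitmap=FF........... | a=[0] b=[1]
append(b, 3): bitmap=FFFFF........ | a=[0] b=[1, 2, 3, 4]
unlink(b): bitmap=F............ | a=[0]
append(a, 3): bitmap=FFFF......... | a=[0, 1, 2, 3]
truncate(a, 2): bitmap=FF........... | a=[0, 1]

blocks(a) = [0, 1]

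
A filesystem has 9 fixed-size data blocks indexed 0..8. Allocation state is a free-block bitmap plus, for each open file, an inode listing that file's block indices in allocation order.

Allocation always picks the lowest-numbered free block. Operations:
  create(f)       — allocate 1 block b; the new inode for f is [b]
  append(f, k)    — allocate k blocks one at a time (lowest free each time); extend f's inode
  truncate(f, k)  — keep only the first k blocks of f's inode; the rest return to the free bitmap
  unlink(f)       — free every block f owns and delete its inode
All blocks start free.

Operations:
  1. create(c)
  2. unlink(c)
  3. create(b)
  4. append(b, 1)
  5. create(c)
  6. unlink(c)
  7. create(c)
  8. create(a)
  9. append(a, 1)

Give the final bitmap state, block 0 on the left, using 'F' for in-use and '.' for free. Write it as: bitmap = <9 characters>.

[1] create(c) — c=0 (map F........)
[2] unlink(c) —  (map .........)
[3] create(b) — b=0 (map F........)
[4] append(b, 1) — b=0,1 (map FF.......)
[5] create(c) — b=0,1 c=2 (map FFF......)
[6] unlink(c) — b=0,1 (map FF.......)
[7] create(c) — b=0,1 c=2 (map FFF......)
[8] create(a) — a=3 b=0,1 c=2 (map FFFF.....)
[9] append(a, 1) — a=3,4 b=0,1 c=2 (map FFFFF....)

bitmap = FFFFF....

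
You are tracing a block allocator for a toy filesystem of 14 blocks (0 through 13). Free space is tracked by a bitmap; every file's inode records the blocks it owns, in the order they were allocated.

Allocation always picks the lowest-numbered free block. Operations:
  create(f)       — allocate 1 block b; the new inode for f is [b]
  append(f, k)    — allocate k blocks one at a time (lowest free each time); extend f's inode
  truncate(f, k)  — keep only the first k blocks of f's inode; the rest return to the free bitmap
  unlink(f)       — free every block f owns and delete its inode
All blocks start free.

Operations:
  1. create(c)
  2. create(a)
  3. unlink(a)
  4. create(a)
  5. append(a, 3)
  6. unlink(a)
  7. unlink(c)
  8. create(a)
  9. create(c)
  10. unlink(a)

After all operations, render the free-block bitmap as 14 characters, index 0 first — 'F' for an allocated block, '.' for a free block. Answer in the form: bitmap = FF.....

after create(c) → c:[0]  free=[F.............]
after create(a) → a:[1], c:[0]  free=[FF............]
after unlink(a) → c:[0]  free=[F.............]
after create(a) → a:[1], c:[0]  free=[FF............]
after append(a, 3) → a:[1, 2, 3, 4], c:[0]  free=[FFFFF.........]
after unlink(a) → c:[0]  free=[F.............]
after unlink(c) →   free=[..............]
after create(a) → a:[0]  free=[F.............]
after create(c) → a:[0], c:[1]  free=[FF............]
after unlink(a) → c:[1]  free=[.F............]

bitmap = .F............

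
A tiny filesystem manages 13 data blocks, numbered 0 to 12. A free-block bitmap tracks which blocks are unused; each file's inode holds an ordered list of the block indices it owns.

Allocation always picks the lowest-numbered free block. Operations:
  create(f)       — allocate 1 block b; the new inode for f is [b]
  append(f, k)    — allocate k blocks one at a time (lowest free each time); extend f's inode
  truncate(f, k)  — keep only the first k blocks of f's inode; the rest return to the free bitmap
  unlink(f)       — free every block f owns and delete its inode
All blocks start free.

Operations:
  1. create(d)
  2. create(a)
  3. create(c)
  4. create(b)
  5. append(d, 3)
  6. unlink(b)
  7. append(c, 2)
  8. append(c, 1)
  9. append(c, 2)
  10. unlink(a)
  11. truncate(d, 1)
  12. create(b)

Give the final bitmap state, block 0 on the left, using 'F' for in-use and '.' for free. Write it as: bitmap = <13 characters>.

after create(d) → d:[0]  free=[F............]
after create(a) → a:[1], d:[0]  free=[FF...........]
after create(c) → a:[1], c:[2], d:[0]  free=[FFF..........]
after create(b) → a:[1], b:[3], c:[2], d:[0]  free=[FFFF.........]
after append(d, 3) → a:[1], b:[3], c:[2], d:[0, 4, 5, 6]  free=[FFFFFFF......]
after unlink(b) → a:[1], c:[2], d:[0, 4, 5, 6]  free=[FFF.FFF......]
after append(c, 2) → a:[1], c:[2, 3, 7], d:[0, 4, 5, 6]  free=[FFFFFFFF.....]
after append(c, 1) → a:[1], c:[2, 3, 7, 8], d:[0, 4, 5, 6]  free=[FFFFFFFFF....]
after append(c, 2) → a:[1], c:[2, 3, 7, 8, 9, 10], d:[0, 4, 5, 6]  free=[FFFFFFFFFFF..]
after unlink(a) → c:[2, 3, 7, 8, 9, 10], d:[0, 4, 5, 6]  free=[F.FFFFFFFFF..]
after truncate(d, 1) → c:[2, 3, 7, 8, 9, 10], d:[0]  free=[F.FF...FFFF..]
after create(b) → b:[1], c:[2, 3, 7, 8, 9, 10], d:[0]  free=[FFFF...FFFF..]

bitmap = FFFF...FFFF..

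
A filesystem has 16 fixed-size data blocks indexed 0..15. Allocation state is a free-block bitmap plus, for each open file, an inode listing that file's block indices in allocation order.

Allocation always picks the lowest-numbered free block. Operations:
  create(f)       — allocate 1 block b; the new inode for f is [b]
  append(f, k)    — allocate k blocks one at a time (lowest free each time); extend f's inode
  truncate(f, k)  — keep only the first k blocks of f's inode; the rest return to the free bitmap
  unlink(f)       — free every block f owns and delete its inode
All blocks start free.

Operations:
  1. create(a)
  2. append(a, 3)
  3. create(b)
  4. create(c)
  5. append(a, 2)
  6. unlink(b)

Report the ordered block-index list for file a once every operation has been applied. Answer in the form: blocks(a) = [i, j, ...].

create(a): bitmap=F............... | a=[0]
append(a, 3): bitmap=FFFF............ | a=[0, 1, 2, 3]
create(b): bitmap=FFFFF........... | a=[0, 1, 2, 3] b=[4]
create(c): bitmap=FFFFFF.......... | a=[0, 1, 2, 3] b=[4] c=[5]
append(a, 2): bitmap=FFFFFFFF........ | a=[0, 1, 2, 3, 6, 7] b=[4] c=[5]
unlink(b): bitmap=FFFF.FFF........ | a=[0, 1, 2, 3, 6, 7] c=[5]

blocks(a) = [0, 1, 2, 3, 6, 7]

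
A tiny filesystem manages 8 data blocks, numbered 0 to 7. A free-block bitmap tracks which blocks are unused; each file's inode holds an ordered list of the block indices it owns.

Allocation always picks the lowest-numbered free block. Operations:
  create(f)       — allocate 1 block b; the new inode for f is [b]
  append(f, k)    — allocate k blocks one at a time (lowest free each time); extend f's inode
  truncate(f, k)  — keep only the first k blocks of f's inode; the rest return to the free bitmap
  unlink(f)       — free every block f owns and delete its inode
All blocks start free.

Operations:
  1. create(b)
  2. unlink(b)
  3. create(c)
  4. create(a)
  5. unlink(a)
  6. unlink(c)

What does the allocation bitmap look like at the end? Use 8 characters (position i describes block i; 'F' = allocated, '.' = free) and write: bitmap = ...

  1. create(b)  ⇒  F.......  {b→[0]}
  2. unlink(b)  ⇒  ........  {}
  3. create(c)  ⇒  F.......  {c→[0]}
  4. create(a)  ⇒  FF......  {a→[1]; c→[0]}
  5. unlink(a)  ⇒  F.......  {c→[0]}
  6. unlink(c)  ⇒  ........  {}

bitmap = ........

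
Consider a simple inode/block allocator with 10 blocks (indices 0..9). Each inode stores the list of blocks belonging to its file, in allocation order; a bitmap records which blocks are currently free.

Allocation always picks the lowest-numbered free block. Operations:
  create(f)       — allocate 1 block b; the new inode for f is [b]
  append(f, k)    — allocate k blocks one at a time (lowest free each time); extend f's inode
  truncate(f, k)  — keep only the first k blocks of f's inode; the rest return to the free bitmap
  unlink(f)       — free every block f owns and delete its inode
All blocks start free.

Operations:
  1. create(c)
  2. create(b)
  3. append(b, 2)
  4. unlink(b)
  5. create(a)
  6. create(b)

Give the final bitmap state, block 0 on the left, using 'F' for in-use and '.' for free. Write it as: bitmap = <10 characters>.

bitmap = FFF.......

after create(c) → c:[0]  free=[F.........]
after create(b) → b:[1], c:[0]  free=[FF........]
after append(b, 2) → b:[1, 2, 3], c:[0]  free=[FFFF......]
after unlink(b) → c:[0]  free=[F.........]
after create(a) → a:[1], c:[0]  free=[FF........]
after create(b) → a:[1], b:[2], c:[0]  free=[FFF.......]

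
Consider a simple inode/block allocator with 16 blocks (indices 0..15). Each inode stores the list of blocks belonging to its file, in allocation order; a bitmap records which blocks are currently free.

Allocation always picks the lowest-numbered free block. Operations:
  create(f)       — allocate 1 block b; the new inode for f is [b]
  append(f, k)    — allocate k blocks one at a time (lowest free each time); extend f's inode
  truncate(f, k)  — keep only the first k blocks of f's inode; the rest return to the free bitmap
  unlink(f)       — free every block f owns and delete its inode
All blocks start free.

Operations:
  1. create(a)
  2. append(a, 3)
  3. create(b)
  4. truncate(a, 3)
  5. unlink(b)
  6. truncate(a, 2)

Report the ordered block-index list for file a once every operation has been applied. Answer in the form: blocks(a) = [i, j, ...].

  1. create(a)  ⇒  F...............  {a→[0]}
  2. append(a, 3)  ⇒  FFFF............  {a→[0, 1, 2, 3]}
  3. create(b)  ⇒  FFFFF...........  {a→[0, 1, 2, 3]; b→[4]}
  4. truncate(a, 3)  ⇒  FFF.F...........  {a→[0, 1, 2]; b→[4]}
  5. unlink(b)  ⇒  FFF.............  {a→[0, 1, 2]}
  6. truncate(a, 2)  ⇒  FF..............  {a→[0, 1]}

blocks(a) = [0, 1]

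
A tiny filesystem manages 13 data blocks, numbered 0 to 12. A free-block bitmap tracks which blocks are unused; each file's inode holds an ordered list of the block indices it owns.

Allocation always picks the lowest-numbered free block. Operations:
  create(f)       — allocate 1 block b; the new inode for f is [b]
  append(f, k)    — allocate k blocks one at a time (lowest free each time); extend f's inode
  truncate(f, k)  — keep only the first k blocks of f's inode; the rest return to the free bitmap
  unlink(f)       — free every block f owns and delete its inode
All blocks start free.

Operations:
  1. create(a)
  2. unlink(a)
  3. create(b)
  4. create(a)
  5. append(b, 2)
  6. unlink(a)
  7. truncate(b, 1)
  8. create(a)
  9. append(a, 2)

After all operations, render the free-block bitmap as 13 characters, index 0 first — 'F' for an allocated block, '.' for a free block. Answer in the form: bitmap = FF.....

bitmap = FFFF.........

[1] create(a) — a=0 (map F............)
[2] unlink(a) —  (map .............)
[3] create(b) — b=0 (map F............)
[4] create(a) — a=1 b=0 (map FF...........)
[5] append(b, 2) — a=1 b=0,2,3 (map FFFF.........)
[6] unlink(a) — b=0,2,3 (map F.FF.........)
[7] truncate(b, 1) — b=0 (map F............)
[8] create(a) — a=1 b=0 (map FF...........)
[9] append(a, 2) — a=1,2,3 b=0 (map FFFF.........)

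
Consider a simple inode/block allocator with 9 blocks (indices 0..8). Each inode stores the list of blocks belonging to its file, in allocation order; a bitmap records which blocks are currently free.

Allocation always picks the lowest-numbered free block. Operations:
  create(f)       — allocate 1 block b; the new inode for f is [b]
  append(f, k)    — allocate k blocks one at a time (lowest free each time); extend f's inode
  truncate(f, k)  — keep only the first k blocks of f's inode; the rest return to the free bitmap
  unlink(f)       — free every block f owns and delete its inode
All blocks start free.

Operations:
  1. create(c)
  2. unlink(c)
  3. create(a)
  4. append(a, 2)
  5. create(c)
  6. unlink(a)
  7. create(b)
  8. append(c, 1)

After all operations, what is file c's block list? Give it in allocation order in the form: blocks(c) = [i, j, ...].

after create(c) → c:[0]  free=[F........]
after unlink(c) →   free=[.........]
after create(a) → a:[0]  free=[F........]
after append(a, 2) → a:[0, 1, 2]  free=[FFF......]
after create(c) → a:[0, 1, 2], c:[3]  free=[FFFF.....]
after unlink(a) → c:[3]  free=[...F.....]
after create(b) → b:[0], c:[3]  free=[F..F.....]
after append(c, 1) → b:[0], c:[3, 1]  free=[FF.F.....]

blocks(c) = [3, 1]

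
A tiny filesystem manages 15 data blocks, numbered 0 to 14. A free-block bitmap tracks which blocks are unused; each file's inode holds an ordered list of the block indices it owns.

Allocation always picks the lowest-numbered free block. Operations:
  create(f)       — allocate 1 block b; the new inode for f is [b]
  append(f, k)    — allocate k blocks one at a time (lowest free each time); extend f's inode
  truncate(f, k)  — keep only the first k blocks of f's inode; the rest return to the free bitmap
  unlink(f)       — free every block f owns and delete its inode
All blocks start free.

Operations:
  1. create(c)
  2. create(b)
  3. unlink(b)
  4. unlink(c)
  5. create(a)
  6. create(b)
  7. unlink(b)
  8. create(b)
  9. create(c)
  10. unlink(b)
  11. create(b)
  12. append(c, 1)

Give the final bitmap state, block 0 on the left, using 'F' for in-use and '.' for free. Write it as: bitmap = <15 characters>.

bitmap = FFFF...........

[1] create(c) — c=0 (map F..............)
[2] create(b) — b=1 c=0 (map FF.............)
[3] unlink(b) — c=0 (map F..............)
[4] unlink(c) —  (map ...............)
[5] create(a) — a=0 (map F..............)
[6] create(b) — a=0 b=1 (map FF.............)
[7] unlink(b) — a=0 (map F..............)
[8] create(b) — a=0 b=1 (map FF.............)
[9] create(c) — a=0 b=1 c=2 (map FFF............)
[10] unlink(b) — a=0 c=2 (map F.F............)
[11] create(b) — a=0 b=1 c=2 (map FFF............)
[12] append(c, 1) — a=0 b=1 c=2,3 (map FFFF...........)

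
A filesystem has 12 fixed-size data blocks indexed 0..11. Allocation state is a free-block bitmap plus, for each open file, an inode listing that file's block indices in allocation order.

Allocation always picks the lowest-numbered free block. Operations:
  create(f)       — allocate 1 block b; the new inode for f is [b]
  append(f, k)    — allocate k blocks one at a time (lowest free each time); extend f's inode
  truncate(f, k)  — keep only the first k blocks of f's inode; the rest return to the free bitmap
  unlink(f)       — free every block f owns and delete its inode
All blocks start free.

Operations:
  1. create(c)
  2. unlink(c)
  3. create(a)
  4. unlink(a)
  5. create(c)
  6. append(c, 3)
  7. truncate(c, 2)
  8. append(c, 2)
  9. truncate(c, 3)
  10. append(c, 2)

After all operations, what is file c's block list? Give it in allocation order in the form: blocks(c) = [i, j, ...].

blocks(c) = [0, 1, 2, 3, 4]

after create(c) → c:[0]  free=[F...........]
after unlink(c) →   free=[............]
after create(a) → a:[0]  free=[F...........]
after unlink(a) →   free=[............]
after create(c) → c:[0]  free=[F...........]
after append(c, 3) → c:[0, 1, 2, 3]  free=[FFFF........]
after truncate(c, 2) → c:[0, 1]  free=[FF..........]
after append(c, 2) → c:[0, 1, 2, 3]  free=[FFFF........]
after truncate(c, 3) → c:[0, 1, 2]  free=[FFF.........]
after append(c, 2) → c:[0, 1, 2, 3, 4]  free=[FFFFF.......]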